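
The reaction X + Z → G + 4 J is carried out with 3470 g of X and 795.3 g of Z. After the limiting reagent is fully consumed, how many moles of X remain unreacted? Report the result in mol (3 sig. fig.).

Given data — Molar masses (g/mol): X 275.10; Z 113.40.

n(X) = 3470 / 275.10 = 12.61 mol
n(Z) = 795.3 / 113.40 = 7.013 mol
n/ν for X = 12.61/1 = 12.61
n/ν for Z = 7.013/1 = 7.013
Smallest n/ν is Z → limiting reagent.
X consumed = (1/1) × 7.013 = 7.013 mol
X remaining = 12.61 − 7.013 = 5.597 mol

5.60 mol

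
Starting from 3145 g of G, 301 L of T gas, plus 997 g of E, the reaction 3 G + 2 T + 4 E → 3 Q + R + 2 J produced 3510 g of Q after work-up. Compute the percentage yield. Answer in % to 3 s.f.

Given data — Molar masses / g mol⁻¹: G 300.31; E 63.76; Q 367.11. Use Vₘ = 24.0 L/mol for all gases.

91.3 %

n(G) = 3145 / 300.31 = 10.47 mol
n(T) = 301.0 / 24.0 = 12.54 mol
n(E) = 997.0 / 63.76 = 15.64 mol
n/ν for G = 10.47/3 = 3.490
n/ν for T = 12.54/2 = 6.270
n/ν for E = 15.64/4 = 3.910
Smallest n/ν is G → limiting reagent.
theoretical n(Q) = (3/3) × 10.47 = 10.47 mol → 3844 g
% yield = 3510 / 3844 × 100 = 91.31 %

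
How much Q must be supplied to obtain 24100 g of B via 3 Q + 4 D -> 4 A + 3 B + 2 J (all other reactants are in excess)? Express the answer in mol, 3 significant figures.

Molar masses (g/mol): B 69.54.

347 mol

n(B) = 24100 / 69.54 = 346.6 mol
n(Q) = (3/3) × 346.6 = 346.6 mol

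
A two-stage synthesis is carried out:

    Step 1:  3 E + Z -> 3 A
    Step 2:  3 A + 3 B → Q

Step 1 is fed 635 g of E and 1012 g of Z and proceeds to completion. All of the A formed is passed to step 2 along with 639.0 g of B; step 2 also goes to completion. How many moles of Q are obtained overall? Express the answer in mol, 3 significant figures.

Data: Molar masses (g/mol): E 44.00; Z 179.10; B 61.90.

Step 1:
n(E) = 635.0 / 44.00 = 14.43 mol
n(Z) = 1012 / 179.10 = 5.650 mol
n/ν → E: 4.810, Z: 5.650; E is limiting.
n(A) produced = (3/3) × 14.43 = 14.43 mol
Step 2:
n(A) available = 14.43 mol
n(B) = 639.0 / 61.90 = 10.32 mol
n/ν → A: 4.810, B: 3.440; B is limiting.
n(Q) = (1/3) × 10.32 = 3.440 mol

3.44 mol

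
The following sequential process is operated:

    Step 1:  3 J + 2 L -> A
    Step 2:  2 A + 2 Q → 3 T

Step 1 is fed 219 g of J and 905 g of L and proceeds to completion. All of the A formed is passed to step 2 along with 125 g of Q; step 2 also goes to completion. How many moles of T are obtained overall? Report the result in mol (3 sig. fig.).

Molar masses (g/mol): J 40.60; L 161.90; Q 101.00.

Step 1:
n(J) = 219.0 / 40.60 = 5.394 mol
n(L) = 905.0 / 161.90 = 5.590 mol
n/ν → J: 1.798, L: 2.795; J is limiting.
n(A) produced = (1/3) × 5.394 = 1.798 mol
Step 2:
n(A) available = 1.798 mol
n(Q) = 125.0 / 101.00 = 1.238 mol
n/ν → A: 0.8990, Q: 0.6190; Q is limiting.
n(T) = (3/2) × 1.238 = 1.857 mol

1.86 mol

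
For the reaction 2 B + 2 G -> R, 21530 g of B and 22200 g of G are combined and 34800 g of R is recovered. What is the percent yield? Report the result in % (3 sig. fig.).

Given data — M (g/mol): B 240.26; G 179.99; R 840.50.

92.4 %

n(B) = 21530 / 240.26 = 89.61 mol
n(G) = 22200 / 179.99 = 123.3 mol
n/ν for B = 89.61/2 = 44.81
n/ν for G = 123.3/2 = 61.65
Smallest n/ν is B → limiting reagent.
theoretical n(R) = (1/2) × 89.61 = 44.81 mol → 37660 g
% yield = 34800 / 37660 × 100 = 92.41 %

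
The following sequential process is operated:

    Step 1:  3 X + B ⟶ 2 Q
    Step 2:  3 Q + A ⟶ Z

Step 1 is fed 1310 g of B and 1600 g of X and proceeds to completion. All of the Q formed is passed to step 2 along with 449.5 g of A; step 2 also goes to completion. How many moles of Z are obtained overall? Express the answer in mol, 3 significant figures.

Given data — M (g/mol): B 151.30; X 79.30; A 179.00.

Step 1:
n(B) = 1310 / 151.30 = 8.658 mol
n(X) = 1600 / 79.30 = 20.18 mol
n/ν for B = 8.658/1 = 8.658
n/ν for X = 20.18/3 = 6.727
Smallest n/ν is X → limiting reagent.
n(Q) produced = (2/3) × 20.18 = 13.45 mol
Step 2:
n(Q) available = 13.45 mol
n(A) = 449.5 / 179.00 = 2.511 mol
n/ν for Q = 13.45/3 = 4.483
n/ν for A = 2.511/1 = 2.511
Smallest n/ν is A → limiting reagent.
n(Z) = (1/1) × 2.511 = 2.511 mol

2.51 mol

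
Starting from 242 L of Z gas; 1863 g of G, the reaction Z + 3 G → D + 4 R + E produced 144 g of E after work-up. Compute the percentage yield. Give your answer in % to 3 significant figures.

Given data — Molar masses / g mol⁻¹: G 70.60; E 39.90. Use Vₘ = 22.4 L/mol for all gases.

41.0 %

n(Z) = 242.0 / 22.4 = 10.80 mol
n(G) = 1863 / 70.60 = 26.39 mol
n/ν for Z = 10.80/1 = 10.80
n/ν for G = 26.39/3 = 8.797
Smallest n/ν is G → limiting reagent.
theoretical n(E) = (1/3) × 26.39 = 8.797 mol → 351.0 g
% yield = 144 / 351.0 × 100 = 41.03 %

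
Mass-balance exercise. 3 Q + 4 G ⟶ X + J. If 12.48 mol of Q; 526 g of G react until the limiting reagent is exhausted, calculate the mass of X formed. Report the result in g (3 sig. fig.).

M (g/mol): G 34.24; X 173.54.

666 g

n(Q) = 12.48 mol
n(G) = 526.0 / 34.24 = 15.36 mol
n/ν for Q = 12.48/3 = 4.160
n/ν for G = 15.36/4 = 3.840
Smallest n/ν is G → limiting reagent.
n(X) = (1/4) × 15.36 = 3.840 mol
mass = 3.840 × 173.54 = 666.4 g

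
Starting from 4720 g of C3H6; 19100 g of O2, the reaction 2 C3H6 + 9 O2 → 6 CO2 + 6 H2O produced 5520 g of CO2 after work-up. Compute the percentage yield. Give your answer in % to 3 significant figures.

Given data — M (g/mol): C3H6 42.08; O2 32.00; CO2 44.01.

n(C3H6) = 4720 / 42.08 = 112.2 mol
n(O2) = 19100 / 32.00 = 596.9 mol
n/ν → C3H6: 56.10, O2: 66.32; C3H6 is limiting.
theoretical n(CO2) = (6/2) × 112.2 = 336.6 mol → 14810 g
% yield = 5520 / 14810 × 100 = 37.27 %

37.3 %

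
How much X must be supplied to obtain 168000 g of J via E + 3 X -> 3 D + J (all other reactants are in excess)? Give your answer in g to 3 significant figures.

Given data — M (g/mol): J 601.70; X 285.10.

239000 g

n(J) = 168000 / 601.70 = 279.2 mol
n(X) = (3/1) × 279.2 = 837.6 mol
mass = 837.6 × 285.10 = 238800 g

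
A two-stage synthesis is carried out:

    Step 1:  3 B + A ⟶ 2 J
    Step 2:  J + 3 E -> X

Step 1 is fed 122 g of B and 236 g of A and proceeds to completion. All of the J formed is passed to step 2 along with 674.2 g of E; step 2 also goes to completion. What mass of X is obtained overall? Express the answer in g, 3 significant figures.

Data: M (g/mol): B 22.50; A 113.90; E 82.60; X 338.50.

921 g

Step 1:
n(B) = 122.0 / 22.50 = 5.422 mol
n(A) = 236.0 / 113.90 = 2.072 mol
n/ν → B: 1.807, A: 2.072; B is limiting.
n(J) produced = (2/3) × 5.422 = 3.615 mol
Step 2:
n(J) available = 3.615 mol
n(E) = 674.2 / 82.60 = 8.162 mol
n/ν → J: 3.615, E: 2.721; E is limiting.
n(X) = (1/3) × 8.162 = 2.721 mol
mass = 2.721 × 338.50 = 921.1 g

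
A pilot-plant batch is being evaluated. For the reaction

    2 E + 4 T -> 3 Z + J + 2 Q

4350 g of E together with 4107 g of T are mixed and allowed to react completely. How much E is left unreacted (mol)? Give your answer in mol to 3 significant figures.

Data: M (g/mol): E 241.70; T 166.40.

n(E) = 4350 / 241.70 = 18.00 mol
n(T) = 4107 / 166.40 = 24.68 mol
n/ν for E = 18.00/2 = 9.000
n/ν for T = 24.68/4 = 6.170
Smallest n/ν is T → limiting reagent.
E consumed = (2/4) × 24.68 = 12.34 mol
E remaining = 18.00 − 12.34 = 5.660 mol

5.66 mol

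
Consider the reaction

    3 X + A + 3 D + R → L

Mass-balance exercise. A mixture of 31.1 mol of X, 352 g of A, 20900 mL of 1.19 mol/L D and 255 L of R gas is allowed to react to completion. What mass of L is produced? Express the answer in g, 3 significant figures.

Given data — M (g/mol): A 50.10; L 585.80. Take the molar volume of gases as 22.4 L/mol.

4120 g

n(X) = 31.10 mol
n(A) = 352.0 / 50.10 = 7.026 mol
n(D) = 1.19 × 20900/1000 = 24.87 mol
n(R) = 255.0 / 22.4 = 11.38 mol
n/ν → X: 10.37, A: 7.026, D: 8.290, R: 11.38; A is limiting.
n(L) = (1/1) × 7.026 = 7.026 mol
mass = 7.026 × 585.80 = 4116 g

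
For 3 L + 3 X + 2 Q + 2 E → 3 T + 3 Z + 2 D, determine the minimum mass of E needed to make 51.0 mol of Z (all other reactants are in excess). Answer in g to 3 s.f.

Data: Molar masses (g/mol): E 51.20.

1740 g

n(Z) = 51.00 mol
n(E) = (2/3) × 51.00 = 34.00 mol
mass = 34.00 × 51.20 = 1741 g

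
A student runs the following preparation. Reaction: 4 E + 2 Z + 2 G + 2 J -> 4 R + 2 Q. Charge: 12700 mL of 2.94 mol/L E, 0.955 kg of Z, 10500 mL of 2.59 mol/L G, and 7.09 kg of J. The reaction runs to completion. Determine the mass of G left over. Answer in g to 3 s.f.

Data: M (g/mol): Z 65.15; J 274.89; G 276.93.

n(E) = 2.94 × 12700/1000 = 37.34 mol
n(Z) = 0.9550×1000 / 65.15 = 14.66 mol
n(G) = 2.59 × 10500/1000 = 27.20 mol
n(J) = 7.090×1000 / 274.89 = 25.79 mol
n/ν for E = 37.34/4 = 9.335
n/ν for Z = 14.66/2 = 7.330
n/ν for G = 27.20/2 = 13.60
n/ν for J = 25.79/2 = 12.90
Smallest n/ν is Z → limiting reagent.
G consumed = (2/2) × 14.66 = 14.66 mol
G remaining = 27.20 − 14.66 = 12.54 mol
mass = 12.54 × 276.93 = 3473 g

3470 g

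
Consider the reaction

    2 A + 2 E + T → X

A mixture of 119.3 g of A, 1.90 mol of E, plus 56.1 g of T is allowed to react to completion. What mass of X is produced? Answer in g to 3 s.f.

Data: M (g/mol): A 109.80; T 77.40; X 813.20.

n(A) = 119.3 / 109.80 = 1.087 mol
n(E) = 1.900 mol
n(T) = 56.10 / 77.40 = 0.7248 mol
n/ν → A: 0.5435, E: 0.9500, T: 0.7248; A is limiting.
n(X) = (1/2) × 1.087 = 0.5435 mol
mass = 0.5435 × 813.20 = 442.0 g

442 g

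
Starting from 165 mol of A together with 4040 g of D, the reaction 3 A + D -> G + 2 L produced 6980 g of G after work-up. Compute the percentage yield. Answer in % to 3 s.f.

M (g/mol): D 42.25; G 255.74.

n(A) = 165.0 mol
n(D) = 4040 / 42.25 = 95.62 mol
n/ν → A: 55.00, D: 95.62; A is limiting.
theoretical n(G) = (1/3) × 165.0 = 55.00 mol → 14070 g
% yield = 6980 / 14070 × 100 = 49.61 %

49.6 %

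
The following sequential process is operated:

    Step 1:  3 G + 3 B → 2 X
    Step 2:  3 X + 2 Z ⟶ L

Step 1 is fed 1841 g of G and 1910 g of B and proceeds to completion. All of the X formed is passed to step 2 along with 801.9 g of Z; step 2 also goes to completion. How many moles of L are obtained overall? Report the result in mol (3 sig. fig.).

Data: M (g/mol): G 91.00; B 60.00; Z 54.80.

Step 1:
n(G) = 1841 / 91.00 = 20.23 mol
n(B) = 1910 / 60.00 = 31.83 mol
n/ν for G = 20.23/3 = 6.743
n/ν for B = 31.83/3 = 10.61
Smallest n/ν is G → limiting reagent.
n(X) produced = (2/3) × 20.23 = 13.49 mol
Step 2:
n(X) available = 13.49 mol
n(Z) = 801.9 / 54.80 = 14.63 mol
n/ν for X = 13.49/3 = 4.497
n/ν for Z = 14.63/2 = 7.315
Smallest n/ν is X → limiting reagent.
n(L) = (1/3) × 13.49 = 4.497 mol

4.50 mol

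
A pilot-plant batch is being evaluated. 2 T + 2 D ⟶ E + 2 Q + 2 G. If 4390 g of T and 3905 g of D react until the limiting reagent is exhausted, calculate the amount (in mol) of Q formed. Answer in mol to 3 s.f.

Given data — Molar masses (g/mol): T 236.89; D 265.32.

n(T) = 4390 / 236.89 = 18.53 mol
n(D) = 3905 / 265.32 = 14.72 mol
n/ν for T = 18.53/2 = 9.265
n/ν for D = 14.72/2 = 7.360
Smallest n/ν is D → limiting reagent.
n(Q) = (2/2) × 14.72 = 14.72 mol

14.7 mol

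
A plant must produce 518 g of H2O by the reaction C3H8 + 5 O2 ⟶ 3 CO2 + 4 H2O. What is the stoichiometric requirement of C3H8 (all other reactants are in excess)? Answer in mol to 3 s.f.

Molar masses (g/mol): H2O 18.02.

n(H2O) = 518 / 18.02 = 28.75 mol
n(C3H8) = (1/4) × 28.75 = 7.188 mol

7.19 mol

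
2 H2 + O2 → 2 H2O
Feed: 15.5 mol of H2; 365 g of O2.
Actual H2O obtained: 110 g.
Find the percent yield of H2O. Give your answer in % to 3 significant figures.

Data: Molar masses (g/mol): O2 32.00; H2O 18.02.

n(H2) = 15.50 mol
n(O2) = 365.0 / 32.00 = 11.41 mol
n/ν for H2 = 15.50/2 = 7.750
n/ν for O2 = 11.41/1 = 11.41
Smallest n/ν is H2 → limiting reagent.
theoretical n(H2O) = (2/2) × 15.50 = 15.50 mol → 279.3 g
% yield = 110 / 279.3 × 100 = 39.38 %

39.4 %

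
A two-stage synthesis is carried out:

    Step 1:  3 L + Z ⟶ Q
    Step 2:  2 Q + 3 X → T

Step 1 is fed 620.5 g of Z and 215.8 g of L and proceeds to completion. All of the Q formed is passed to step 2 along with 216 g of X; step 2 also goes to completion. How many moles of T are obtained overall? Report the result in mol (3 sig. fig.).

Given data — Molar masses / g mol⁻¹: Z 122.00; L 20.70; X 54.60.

Step 1:
n(Z) = 620.5 / 122.00 = 5.086 mol
n(L) = 215.8 / 20.70 = 10.43 mol
n/ν for Z = 5.086/1 = 5.086
n/ν for L = 10.43/3 = 3.477
Smallest n/ν is L → limiting reagent.
n(Q) produced = (1/3) × 10.43 = 3.477 mol
Step 2:
n(Q) available = 3.477 mol
n(X) = 216.0 / 54.60 = 3.956 mol
n/ν for Q = 3.477/2 = 1.739
n/ν for X = 3.956/3 = 1.319
Smallest n/ν is X → limiting reagent.
n(T) = (1/3) × 3.956 = 1.319 mol

1.32 mol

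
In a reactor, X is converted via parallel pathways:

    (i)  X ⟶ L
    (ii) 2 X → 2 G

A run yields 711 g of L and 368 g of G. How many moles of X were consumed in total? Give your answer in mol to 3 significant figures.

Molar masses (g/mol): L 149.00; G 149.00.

7.24 mol

n(L) = 711 / 149.00 = 4.772 mol
n(G) = 368 / 149.00 = 2.470 mol
n(X) via (i) = (1/1)×4.772 = 4.772 mol
n(X) via (ii) = (2/2)×2.470 = 2.470 mol
total n(X) = 4.772 + 2.470 = 7.242 mol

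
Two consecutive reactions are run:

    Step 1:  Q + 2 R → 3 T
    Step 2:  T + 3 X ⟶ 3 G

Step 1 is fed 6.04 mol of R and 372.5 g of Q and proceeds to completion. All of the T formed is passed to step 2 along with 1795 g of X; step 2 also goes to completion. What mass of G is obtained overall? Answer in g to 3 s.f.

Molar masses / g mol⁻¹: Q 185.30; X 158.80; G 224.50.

2540 g

Step 1:
n(R) = 6.040 mol
n(Q) = 372.5 / 185.30 = 2.010 mol
n/ν → R: 3.020, Q: 2.010; Q is limiting.
n(T) produced = (3/1) × 2.010 = 6.030 mol
Step 2:
n(T) available = 6.030 mol
n(X) = 1795 / 158.80 = 11.30 mol
n/ν → T: 6.030, X: 3.767; X is limiting.
n(G) = (3/3) × 11.30 = 11.30 mol
mass = 11.30 × 224.50 = 2537 g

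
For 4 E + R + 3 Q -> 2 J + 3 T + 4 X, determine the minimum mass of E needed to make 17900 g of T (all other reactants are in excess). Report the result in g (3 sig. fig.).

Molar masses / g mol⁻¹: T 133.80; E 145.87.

26000 g

n(T) = 17900 / 133.80 = 133.8 mol
n(E) = (4/3) × 133.8 = 178.4 mol
mass = 178.4 × 145.87 = 26020 g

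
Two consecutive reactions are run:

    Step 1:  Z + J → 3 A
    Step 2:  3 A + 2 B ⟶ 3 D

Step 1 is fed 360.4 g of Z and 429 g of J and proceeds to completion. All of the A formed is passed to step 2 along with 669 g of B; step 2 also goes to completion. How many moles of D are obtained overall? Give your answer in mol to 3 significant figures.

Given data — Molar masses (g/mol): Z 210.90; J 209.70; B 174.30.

Step 1:
n(Z) = 360.4 / 210.90 = 1.709 mol
n(J) = 429.0 / 209.70 = 2.046 mol
n/ν for Z = 1.709/1 = 1.709
n/ν for J = 2.046/1 = 2.046
Smallest n/ν is Z → limiting reagent.
n(A) produced = (3/1) × 1.709 = 5.127 mol
Step 2:
n(A) available = 5.127 mol
n(B) = 669.0 / 174.30 = 3.838 mol
n/ν for A = 5.127/3 = 1.709
n/ν for B = 3.838/2 = 1.919
Smallest n/ν is A → limiting reagent.
n(D) = (3/3) × 5.127 = 5.127 mol

5.13 mol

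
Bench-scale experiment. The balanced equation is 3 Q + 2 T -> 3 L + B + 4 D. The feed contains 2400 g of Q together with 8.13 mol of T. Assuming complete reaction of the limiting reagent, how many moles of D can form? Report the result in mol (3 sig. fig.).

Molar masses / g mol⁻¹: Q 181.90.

n(Q) = 2400 / 181.90 = 13.19 mol
n(T) = 8.130 mol
n/ν for Q = 13.19/3 = 4.397
n/ν for T = 8.130/2 = 4.065
Smallest n/ν is T → limiting reagent.
n(D) = (4/2) × 8.130 = 16.26 mol

16.3 mol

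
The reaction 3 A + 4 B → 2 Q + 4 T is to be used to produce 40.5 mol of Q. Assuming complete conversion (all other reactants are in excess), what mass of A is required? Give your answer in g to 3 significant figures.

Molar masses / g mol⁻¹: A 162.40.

9870 g

n(Q) = 40.50 mol
n(A) = (3/2) × 40.50 = 60.75 mol
mass = 60.75 × 162.40 = 9866 g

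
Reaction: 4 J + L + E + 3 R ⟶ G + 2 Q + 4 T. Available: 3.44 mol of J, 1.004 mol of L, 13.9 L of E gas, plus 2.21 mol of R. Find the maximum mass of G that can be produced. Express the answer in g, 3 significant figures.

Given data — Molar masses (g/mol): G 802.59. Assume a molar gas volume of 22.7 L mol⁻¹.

491 g

n(J) = 3.440 mol
n(L) = 1.004 mol
n(E) = 13.90 / 22.7 = 0.6123 mol
n(R) = 2.210 mol
n/ν → J: 0.8600, L: 1.004, E: 0.6123, R: 0.7367; E is limiting.
n(G) = (1/1) × 0.6123 = 0.6123 mol
mass = 0.6123 × 802.59 = 491.4 g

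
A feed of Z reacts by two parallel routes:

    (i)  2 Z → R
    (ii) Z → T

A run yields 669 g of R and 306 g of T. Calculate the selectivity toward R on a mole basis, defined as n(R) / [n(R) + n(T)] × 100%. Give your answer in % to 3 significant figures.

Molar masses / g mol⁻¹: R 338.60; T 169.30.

n(R) = 669 / 338.60 = 1.976 mol
n(T) = 306 / 169.30 = 1.807 mol
selectivity = 1.976/(1.976+1.807) × 100 = 52.23 %

52.2 %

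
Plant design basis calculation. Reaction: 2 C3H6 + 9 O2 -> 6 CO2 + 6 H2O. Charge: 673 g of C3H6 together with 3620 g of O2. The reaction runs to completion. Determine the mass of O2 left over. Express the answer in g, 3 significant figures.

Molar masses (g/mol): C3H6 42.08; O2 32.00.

n(C3H6) = 673.0 / 42.08 = 15.99 mol
n(O2) = 3620 / 32.00 = 113.1 mol
n/ν for C3H6 = 15.99/2 = 7.995
n/ν for O2 = 113.1/9 = 12.57
Smallest n/ν is C3H6 → limiting reagent.
O2 consumed = (9/2) × 15.99 = 71.96 mol
O2 remaining = 113.1 − 71.96 = 41.14 mol
mass = 41.14 × 32.00 = 1316 g

1320 g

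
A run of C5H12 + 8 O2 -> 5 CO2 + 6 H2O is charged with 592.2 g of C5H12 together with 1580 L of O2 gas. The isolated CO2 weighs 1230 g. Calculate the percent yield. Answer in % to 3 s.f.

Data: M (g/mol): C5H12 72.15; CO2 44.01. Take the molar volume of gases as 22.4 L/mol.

n(C5H12) = 592.2 / 72.15 = 8.208 mol
n(O2) = 1580 / 22.4 = 70.54 mol
n/ν for C5H12 = 8.208/1 = 8.208
n/ν for O2 = 70.54/8 = 8.818
Smallest n/ν is C5H12 → limiting reagent.
theoretical n(CO2) = (5/1) × 8.208 = 41.04 mol → 1806 g
% yield = 1230 / 1806 × 100 = 68.11 %

68.1 %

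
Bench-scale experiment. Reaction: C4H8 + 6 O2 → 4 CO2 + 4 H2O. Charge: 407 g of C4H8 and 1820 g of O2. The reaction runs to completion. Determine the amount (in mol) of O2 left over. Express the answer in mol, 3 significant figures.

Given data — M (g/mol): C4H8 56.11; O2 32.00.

13.4 mol

n(C4H8) = 407.0 / 56.11 = 7.254 mol
n(O2) = 1820 / 32.00 = 56.88 mol
n/ν for C4H8 = 7.254/1 = 7.254
n/ν for O2 = 56.88/6 = 9.480
Smallest n/ν is C4H8 → limiting reagent.
O2 consumed = (6/1) × 7.254 = 43.52 mol
O2 remaining = 56.88 − 43.52 = 13.36 mol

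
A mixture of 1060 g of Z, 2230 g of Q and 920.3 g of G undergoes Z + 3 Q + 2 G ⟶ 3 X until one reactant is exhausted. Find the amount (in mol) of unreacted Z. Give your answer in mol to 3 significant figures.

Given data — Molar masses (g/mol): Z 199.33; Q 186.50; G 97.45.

1.33 mol

n(Z) = 1060 / 199.33 = 5.318 mol
n(Q) = 2230 / 186.50 = 11.96 mol
n(G) = 920.3 / 97.45 = 9.444 mol
n/ν for Z = 5.318/1 = 5.318
n/ν for Q = 11.96/3 = 3.987
n/ν for G = 9.444/2 = 4.722
Smallest n/ν is Q → limiting reagent.
Z consumed = (1/3) × 11.96 = 3.987 mol
Z remaining = 5.318 − 3.987 = 1.331 mol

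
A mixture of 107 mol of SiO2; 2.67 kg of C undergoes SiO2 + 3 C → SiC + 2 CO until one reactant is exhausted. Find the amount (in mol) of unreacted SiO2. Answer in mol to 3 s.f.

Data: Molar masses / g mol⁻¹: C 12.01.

32.9 mol

n(SiO2) = 107.0 mol
n(C) = 2.670×1000 / 12.01 = 222.3 mol
n/ν for SiO2 = 107.0/1 = 107.0
n/ν for C = 222.3/3 = 74.10
Smallest n/ν is C → limiting reagent.
SiO2 consumed = (1/3) × 222.3 = 74.10 mol
SiO2 remaining = 107.0 − 74.10 = 32.90 mol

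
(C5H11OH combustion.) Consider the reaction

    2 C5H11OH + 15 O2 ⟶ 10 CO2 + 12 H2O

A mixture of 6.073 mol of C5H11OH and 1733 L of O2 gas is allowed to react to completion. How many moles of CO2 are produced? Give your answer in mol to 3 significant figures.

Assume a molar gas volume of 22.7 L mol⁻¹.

n(C5H11OH) = 6.073 mol
n(O2) = 1733 / 22.7 = 76.34 mol
n/ν for C5H11OH = 6.073/2 = 3.037
n/ν for O2 = 76.34/15 = 5.089
Smallest n/ν is C5H11OH → limiting reagent.
n(CO2) = (10/2) × 6.073 = 30.37 mol

30.4 mol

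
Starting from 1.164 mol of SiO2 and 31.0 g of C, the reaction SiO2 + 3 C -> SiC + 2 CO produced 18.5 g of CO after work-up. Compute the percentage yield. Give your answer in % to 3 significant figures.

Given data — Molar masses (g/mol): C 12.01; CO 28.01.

38.4 %

n(SiO2) = 1.164 mol
n(C) = 31.00 / 12.01 = 2.581 mol
n/ν for SiO2 = 1.164/1 = 1.164
n/ν for C = 2.581/3 = 0.8603
Smallest n/ν is C → limiting reagent.
theoretical n(CO) = (2/3) × 2.581 = 1.721 mol → 48.21 g
% yield = 18.5 / 48.21 × 100 = 38.37 %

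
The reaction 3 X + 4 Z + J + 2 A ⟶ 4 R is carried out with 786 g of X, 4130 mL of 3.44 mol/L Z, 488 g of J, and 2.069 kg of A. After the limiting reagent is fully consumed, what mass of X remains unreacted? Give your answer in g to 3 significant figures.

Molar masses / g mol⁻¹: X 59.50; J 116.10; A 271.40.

152 g

n(X) = 786.0 / 59.50 = 13.21 mol
n(Z) = 3.44 × 4130/1000 = 14.21 mol
n(J) = 488.0 / 116.10 = 4.203 mol
n(A) = 2.069×1000 / 271.40 = 7.623 mol
n/ν → X: 4.403, Z: 3.553, J: 4.203, A: 3.812; Z is limiting.
X consumed = (3/4) × 14.21 = 10.66 mol
X remaining = 13.21 − 10.66 = 2.550 mol
mass = 2.550 × 59.50 = 151.7 g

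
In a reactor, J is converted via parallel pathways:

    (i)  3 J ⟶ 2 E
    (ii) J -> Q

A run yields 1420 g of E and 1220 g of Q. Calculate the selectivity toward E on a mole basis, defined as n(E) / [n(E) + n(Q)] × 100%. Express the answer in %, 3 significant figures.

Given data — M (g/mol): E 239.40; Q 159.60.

n(E) = 1420 / 239.40 = 5.931 mol
n(Q) = 1220 / 159.60 = 7.644 mol
selectivity = 5.931/(5.931+7.644) × 100 = 43.69 %

43.7 %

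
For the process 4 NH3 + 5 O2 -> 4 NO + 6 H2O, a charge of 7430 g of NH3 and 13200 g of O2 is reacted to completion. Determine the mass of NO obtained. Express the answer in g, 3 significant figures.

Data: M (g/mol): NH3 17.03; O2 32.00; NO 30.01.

9900 g

n(NH3) = 7430 / 17.03 = 436.3 mol
n(O2) = 13200 / 32.00 = 412.5 mol
n/ν for NH3 = 436.3/4 = 109.1
n/ν for O2 = 412.5/5 = 82.50
Smallest n/ν is O2 → limiting reagent.
n(NO) = (4/5) × 412.5 = 330.0 mol
mass = 330.0 × 30.01 = 9903 g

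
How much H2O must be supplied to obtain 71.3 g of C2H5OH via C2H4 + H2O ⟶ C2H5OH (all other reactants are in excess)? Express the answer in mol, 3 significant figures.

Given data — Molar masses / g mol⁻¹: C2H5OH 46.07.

1.55 mol

n(C2H5OH) = 71.3 / 46.07 = 1.548 mol
n(H2O) = (1/1) × 1.548 = 1.548 mol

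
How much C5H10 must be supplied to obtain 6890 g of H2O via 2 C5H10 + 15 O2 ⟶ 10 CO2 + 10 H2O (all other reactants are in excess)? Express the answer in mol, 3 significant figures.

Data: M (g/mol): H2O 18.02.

76.5 mol

n(H2O) = 6890 / 18.02 = 382.4 mol
n(C5H10) = (2/10) × 382.4 = 76.48 mol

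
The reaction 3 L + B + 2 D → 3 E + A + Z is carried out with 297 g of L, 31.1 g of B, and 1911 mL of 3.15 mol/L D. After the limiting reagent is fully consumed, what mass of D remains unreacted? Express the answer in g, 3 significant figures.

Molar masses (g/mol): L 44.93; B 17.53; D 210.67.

n(L) = 297.0 / 44.93 = 6.610 mol
n(B) = 31.10 / 17.53 = 1.774 mol
n(D) = 3.15 × 1911/1000 = 6.020 mol
n/ν for L = 6.610/3 = 2.203
n/ν for B = 1.774/1 = 1.774
n/ν for D = 6.020/2 = 3.010
Smallest n/ν is B → limiting reagent.
D consumed = (2/1) × 1.774 = 3.548 mol
D remaining = 6.020 − 3.548 = 2.472 mol
mass = 2.472 × 210.67 = 520.8 g

521 g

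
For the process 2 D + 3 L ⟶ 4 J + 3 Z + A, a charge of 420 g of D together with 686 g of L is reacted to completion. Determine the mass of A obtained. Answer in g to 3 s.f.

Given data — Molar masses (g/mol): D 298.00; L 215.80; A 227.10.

n(D) = 420.0 / 298.00 = 1.409 mol
n(L) = 686.0 / 215.80 = 3.179 mol
n/ν for D = 1.409/2 = 0.7045
n/ν for L = 3.179/3 = 1.060
Smallest n/ν is D → limiting reagent.
n(A) = (1/2) × 1.409 = 0.7045 mol
mass = 0.7045 × 227.10 = 160.0 g

160 g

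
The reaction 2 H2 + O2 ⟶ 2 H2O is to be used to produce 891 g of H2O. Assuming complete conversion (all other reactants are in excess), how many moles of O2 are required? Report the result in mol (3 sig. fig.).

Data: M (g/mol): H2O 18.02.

24.7 mol

n(H2O) = 891 / 18.02 = 49.45 mol
n(O2) = (1/2) × 49.45 = 24.73 mol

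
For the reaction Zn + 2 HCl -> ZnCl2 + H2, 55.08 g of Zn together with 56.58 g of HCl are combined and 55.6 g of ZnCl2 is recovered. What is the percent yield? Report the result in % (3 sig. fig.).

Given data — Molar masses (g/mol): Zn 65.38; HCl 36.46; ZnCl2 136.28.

52.6 %

n(Zn) = 55.08 / 65.38 = 0.8425 mol
n(HCl) = 56.58 / 36.46 = 1.552 mol
n/ν for Zn = 0.8425/1 = 0.8425
n/ν for HCl = 1.552/2 = 0.7760
Smallest n/ν is HCl → limiting reagent.
theoretical n(ZnCl2) = (1/2) × 1.552 = 0.7760 mol → 105.8 g
% yield = 55.6 / 105.8 × 100 = 52.55 %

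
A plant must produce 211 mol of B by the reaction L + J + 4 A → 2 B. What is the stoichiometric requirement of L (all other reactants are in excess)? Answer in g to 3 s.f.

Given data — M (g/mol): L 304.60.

n(B) = 211.0 mol
n(L) = (1/2) × 211.0 = 105.5 mol
mass = 105.5 × 304.60 = 32140 g

32100 g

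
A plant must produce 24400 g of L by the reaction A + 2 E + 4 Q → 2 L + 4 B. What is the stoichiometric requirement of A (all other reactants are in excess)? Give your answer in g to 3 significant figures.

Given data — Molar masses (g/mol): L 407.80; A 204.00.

6100 g

n(L) = 24400 / 407.80 = 59.83 mol
n(A) = (1/2) × 59.83 = 29.92 mol
mass = 29.92 × 204.00 = 6104 g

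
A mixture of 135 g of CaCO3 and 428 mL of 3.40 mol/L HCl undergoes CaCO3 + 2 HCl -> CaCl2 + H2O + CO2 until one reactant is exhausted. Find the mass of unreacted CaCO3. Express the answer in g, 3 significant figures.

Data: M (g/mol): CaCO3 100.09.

n(CaCO3) = 135.0 / 100.09 = 1.349 mol
n(HCl) = 3.40 × 428.0/1000 = 1.455 mol
n/ν → CaCO3: 1.349, HCl: 0.7275; HCl is limiting.
CaCO3 consumed = (1/2) × 1.455 = 0.7275 mol
CaCO3 remaining = 1.349 − 0.7275 = 0.6215 mol
mass = 0.6215 × 100.09 = 62.21 g

62.2 g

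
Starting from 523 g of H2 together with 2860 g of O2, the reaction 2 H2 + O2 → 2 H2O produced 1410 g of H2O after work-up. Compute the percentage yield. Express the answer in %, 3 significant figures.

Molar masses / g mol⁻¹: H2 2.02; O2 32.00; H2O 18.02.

43.8 %

n(H2) = 523.0 / 2.02 = 258.9 mol
n(O2) = 2860 / 32.00 = 89.38 mol
n/ν → H2: 129.5, O2: 89.38; O2 is limiting.
theoretical n(H2O) = (2/1) × 89.38 = 178.8 mol → 3222 g
% yield = 1410 / 3222 × 100 = 43.76 %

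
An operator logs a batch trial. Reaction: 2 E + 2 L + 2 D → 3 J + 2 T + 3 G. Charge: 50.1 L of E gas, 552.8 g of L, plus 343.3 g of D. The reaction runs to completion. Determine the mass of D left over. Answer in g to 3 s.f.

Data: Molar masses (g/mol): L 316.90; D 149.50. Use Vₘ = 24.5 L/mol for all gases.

82.5 g

n(E) = 50.10 / 24.5 = 2.045 mol
n(L) = 552.8 / 316.90 = 1.744 mol
n(D) = 343.3 / 149.50 = 2.296 mol
n/ν for E = 2.045/2 = 1.023
n/ν for L = 1.744/2 = 0.8720
n/ν for D = 2.296/2 = 1.148
Smallest n/ν is L → limiting reagent.
D consumed = (2/2) × 1.744 = 1.744 mol
D remaining = 2.296 − 1.744 = 0.5520 mol
mass = 0.5520 × 149.50 = 82.52 g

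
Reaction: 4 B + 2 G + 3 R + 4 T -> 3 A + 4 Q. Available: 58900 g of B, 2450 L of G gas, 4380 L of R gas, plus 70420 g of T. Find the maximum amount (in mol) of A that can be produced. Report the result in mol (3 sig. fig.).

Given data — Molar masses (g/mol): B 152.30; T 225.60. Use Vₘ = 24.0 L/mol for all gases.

n(B) = 58900 / 152.30 = 386.7 mol
n(G) = 2450 / 24.0 = 102.1 mol
n(R) = 4380 / 24.0 = 182.5 mol
n(T) = 70420 / 225.60 = 312.1 mol
n/ν → B: 96.68, G: 51.05, R: 60.83, T: 78.03; G is limiting.
n(A) = (3/2) × 102.1 = 153.2 mol

153 mol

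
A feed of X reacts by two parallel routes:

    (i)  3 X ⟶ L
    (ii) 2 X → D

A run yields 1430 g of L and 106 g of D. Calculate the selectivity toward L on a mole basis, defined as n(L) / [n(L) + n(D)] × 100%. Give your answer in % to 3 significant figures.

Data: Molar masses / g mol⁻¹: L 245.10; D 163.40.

n(L) = 1430 / 245.10 = 5.834 mol
n(D) = 106 / 163.40 = 0.6487 mol
selectivity = 5.834/(5.834+0.6487) × 100 = 89.99 %

90.0 %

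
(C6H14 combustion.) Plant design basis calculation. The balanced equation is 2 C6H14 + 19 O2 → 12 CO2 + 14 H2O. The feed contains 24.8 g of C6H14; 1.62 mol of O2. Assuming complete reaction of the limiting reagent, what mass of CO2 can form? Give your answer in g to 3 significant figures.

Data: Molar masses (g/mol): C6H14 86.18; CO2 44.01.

45.0 g

n(C6H14) = 24.80 / 86.18 = 0.2878 mol
n(O2) = 1.620 mol
n/ν for C6H14 = 0.2878/2 = 0.1439
n/ν for O2 = 1.620/19 = 0.08526
Smallest n/ν is O2 → limiting reagent.
n(CO2) = (12/19) × 1.620 = 1.023 mol
mass = 1.023 × 44.01 = 45.02 g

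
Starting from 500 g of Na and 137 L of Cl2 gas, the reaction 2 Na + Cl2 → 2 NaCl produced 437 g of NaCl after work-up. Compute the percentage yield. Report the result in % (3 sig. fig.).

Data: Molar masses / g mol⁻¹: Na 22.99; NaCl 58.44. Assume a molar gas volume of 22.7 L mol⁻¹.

62.0 %

n(Na) = 500.0 / 22.99 = 21.75 mol
n(Cl2) = 137.0 / 22.7 = 6.035 mol
n/ν for Na = 21.75/2 = 10.88
n/ν for Cl2 = 6.035/1 = 6.035
Smallest n/ν is Cl2 → limiting reagent.
theoretical n(NaCl) = (2/1) × 6.035 = 12.07 mol → 705.4 g
% yield = 437 / 705.4 × 100 = 61.95 %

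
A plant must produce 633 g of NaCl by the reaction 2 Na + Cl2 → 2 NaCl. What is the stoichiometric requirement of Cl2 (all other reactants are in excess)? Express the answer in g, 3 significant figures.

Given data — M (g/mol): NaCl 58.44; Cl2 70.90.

n(NaCl) = 633 / 58.44 = 10.83 mol
n(Cl2) = (1/2) × 10.83 = 5.415 mol
mass = 5.415 × 70.90 = 383.9 g

384 g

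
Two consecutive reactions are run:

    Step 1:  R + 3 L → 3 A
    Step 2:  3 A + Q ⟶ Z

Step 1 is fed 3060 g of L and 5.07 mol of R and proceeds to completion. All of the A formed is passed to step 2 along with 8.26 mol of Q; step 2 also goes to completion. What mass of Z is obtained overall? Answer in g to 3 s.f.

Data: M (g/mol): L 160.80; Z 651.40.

3300 g

Step 1:
n(L) = 3060 / 160.80 = 19.03 mol
n(R) = 5.070 mol
n/ν → L: 6.343, R: 5.070; R is limiting.
n(A) produced = (3/1) × 5.070 = 15.21 mol
Step 2:
n(A) available = 15.21 mol
n(Q) = 8.260 mol
n/ν → A: 5.070, Q: 8.260; A is limiting.
n(Z) = (1/3) × 15.21 = 5.070 mol
mass = 5.070 × 651.40 = 3303 g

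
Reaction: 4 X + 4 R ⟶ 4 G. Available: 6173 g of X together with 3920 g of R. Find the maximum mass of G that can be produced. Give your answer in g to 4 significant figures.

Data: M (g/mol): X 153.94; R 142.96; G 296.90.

8141 g

n(X) = 6173 / 153.94 = 40.10 mol
n(R) = 3920 / 142.96 = 27.42 mol
n/ν → X: 10.03, R: 6.855; R is limiting.
n(G) = (4/4) × 27.42 = 27.42 mol
mass = 27.42 × 296.90 = 8141 g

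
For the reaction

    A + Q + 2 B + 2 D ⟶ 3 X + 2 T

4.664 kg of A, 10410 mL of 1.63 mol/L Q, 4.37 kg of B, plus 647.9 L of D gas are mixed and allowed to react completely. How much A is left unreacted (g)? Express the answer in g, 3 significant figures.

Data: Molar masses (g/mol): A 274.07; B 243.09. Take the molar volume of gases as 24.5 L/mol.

2200 g

n(A) = 4.664×1000 / 274.07 = 17.02 mol
n(Q) = 1.63 × 10410/1000 = 16.97 mol
n(B) = 4.370×1000 / 243.09 = 17.98 mol
n(D) = 647.9 / 24.5 = 26.44 mol
n/ν for A = 17.02/1 = 17.02
n/ν for Q = 16.97/1 = 16.97
n/ν for B = 17.98/2 = 8.990
n/ν for D = 26.44/2 = 13.22
Smallest n/ν is B → limiting reagent.
A consumed = (1/2) × 17.98 = 8.990 mol
A remaining = 17.02 − 8.990 = 8.030 mol
mass = 8.030 × 274.07 = 2201 g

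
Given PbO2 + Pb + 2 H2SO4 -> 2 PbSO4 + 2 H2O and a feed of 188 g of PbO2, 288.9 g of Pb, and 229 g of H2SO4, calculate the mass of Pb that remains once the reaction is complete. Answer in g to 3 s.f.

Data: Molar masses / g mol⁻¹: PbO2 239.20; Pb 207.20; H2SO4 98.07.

n(PbO2) = 188.0 / 239.20 = 0.7860 mol
n(Pb) = 288.9 / 207.20 = 1.394 mol
n(H2SO4) = 229.0 / 98.07 = 2.335 mol
n/ν for PbO2 = 0.7860/1 = 0.7860
n/ν for Pb = 1.394/1 = 1.394
n/ν for H2SO4 = 2.335/2 = 1.168
Smallest n/ν is PbO2 → limiting reagent.
Pb consumed = (1/1) × 0.7860 = 0.7860 mol
Pb remaining = 1.394 − 0.7860 = 0.6080 mol
mass = 0.6080 × 207.20 = 126.0 g

126 g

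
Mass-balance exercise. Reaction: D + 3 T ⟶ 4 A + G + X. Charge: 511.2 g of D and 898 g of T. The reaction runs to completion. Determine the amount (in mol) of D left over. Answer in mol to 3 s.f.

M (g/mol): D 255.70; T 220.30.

n(D) = 511.2 / 255.70 = 1.999 mol
n(T) = 898.0 / 220.30 = 4.076 mol
n/ν for D = 1.999/1 = 1.999
n/ν for T = 4.076/3 = 1.359
Smallest n/ν is T → limiting reagent.
D consumed = (1/3) × 4.076 = 1.359 mol
D remaining = 1.999 − 1.359 = 0.6400 mol

0.640 mol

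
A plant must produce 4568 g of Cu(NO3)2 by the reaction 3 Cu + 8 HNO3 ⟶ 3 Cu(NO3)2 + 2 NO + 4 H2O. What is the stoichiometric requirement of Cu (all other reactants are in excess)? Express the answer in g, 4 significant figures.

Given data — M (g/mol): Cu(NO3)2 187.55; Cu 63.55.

1548 g

n(Cu(NO3)2) = 4568 / 187.55 = 24.36 mol
n(Cu) = (3/3) × 24.36 = 24.36 mol
mass = 24.36 × 63.55 = 1548 g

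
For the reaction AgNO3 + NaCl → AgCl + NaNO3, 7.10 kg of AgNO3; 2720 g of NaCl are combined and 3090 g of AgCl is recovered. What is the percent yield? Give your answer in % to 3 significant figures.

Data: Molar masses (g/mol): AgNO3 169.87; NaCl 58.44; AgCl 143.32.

n(AgNO3) = 7.100×1000 / 169.87 = 41.80 mol
n(NaCl) = 2720 / 58.44 = 46.54 mol
n/ν for AgNO3 = 41.80/1 = 41.80
n/ν for NaCl = 46.54/1 = 46.54
Smallest n/ν is AgNO3 → limiting reagent.
theoretical n(AgCl) = (1/1) × 41.80 = 41.80 mol → 5991 g
% yield = 3090 / 5991 × 100 = 51.58 %

51.6 %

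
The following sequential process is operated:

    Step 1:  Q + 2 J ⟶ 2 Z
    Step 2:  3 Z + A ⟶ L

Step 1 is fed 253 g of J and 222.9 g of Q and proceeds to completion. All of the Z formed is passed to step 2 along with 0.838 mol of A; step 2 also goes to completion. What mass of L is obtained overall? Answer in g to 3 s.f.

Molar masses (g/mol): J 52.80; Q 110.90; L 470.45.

Step 1:
n(J) = 253.0 / 52.80 = 4.792 mol
n(Q) = 222.9 / 110.90 = 2.010 mol
n/ν for J = 4.792/2 = 2.396
n/ν for Q = 2.010/1 = 2.010
Smallest n/ν is Q → limiting reagent.
n(Z) produced = (2/1) × 2.010 = 4.020 mol
Step 2:
n(Z) available = 4.020 mol
n(A) = 0.8380 mol
n/ν for Z = 4.020/3 = 1.340
n/ν for A = 0.8380/1 = 0.8380
Smallest n/ν is A → limiting reagent.
n(L) = (1/1) × 0.8380 = 0.8380 mol
mass = 0.8380 × 470.45 = 394.2 g

394 g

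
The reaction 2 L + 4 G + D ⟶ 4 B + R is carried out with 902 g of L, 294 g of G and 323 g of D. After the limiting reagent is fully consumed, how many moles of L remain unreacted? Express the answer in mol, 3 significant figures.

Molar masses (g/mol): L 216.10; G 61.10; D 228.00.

1.77 mol

n(L) = 902.0 / 216.10 = 4.174 mol
n(G) = 294.0 / 61.10 = 4.812 mol
n(D) = 323.0 / 228.00 = 1.417 mol
n/ν for L = 4.174/2 = 2.087
n/ν for G = 4.812/4 = 1.203
n/ν for D = 1.417/1 = 1.417
Smallest n/ν is G → limiting reagent.
L consumed = (2/4) × 4.812 = 2.406 mol
L remaining = 4.174 − 2.406 = 1.768 mol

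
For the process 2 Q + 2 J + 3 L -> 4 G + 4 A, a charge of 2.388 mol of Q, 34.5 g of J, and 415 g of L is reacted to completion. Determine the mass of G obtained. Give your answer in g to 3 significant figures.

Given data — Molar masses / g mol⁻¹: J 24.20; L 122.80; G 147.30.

n(Q) = 2.388 mol
n(J) = 34.50 / 24.20 = 1.426 mol
n(L) = 415.0 / 122.80 = 3.379 mol
n/ν for Q = 2.388/2 = 1.194
n/ν for J = 1.426/2 = 0.7130
n/ν for L = 3.379/3 = 1.126
Smallest n/ν is J → limiting reagent.
n(G) = (4/2) × 1.426 = 2.852 mol
mass = 2.852 × 147.30 = 420.1 g

420 g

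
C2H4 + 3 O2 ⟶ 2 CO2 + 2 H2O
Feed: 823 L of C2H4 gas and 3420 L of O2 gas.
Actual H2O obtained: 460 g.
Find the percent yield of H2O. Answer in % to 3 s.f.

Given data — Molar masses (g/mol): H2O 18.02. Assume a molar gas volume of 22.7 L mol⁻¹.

n(C2H4) = 823.0 / 22.7 = 36.26 mol
n(O2) = 3420 / 22.7 = 150.7 mol
n/ν for C2H4 = 36.26/1 = 36.26
n/ν for O2 = 150.7/3 = 50.23
Smallest n/ν is C2H4 → limiting reagent.
theoretical n(H2O) = (2/1) × 36.26 = 72.52 mol → 1307 g
% yield = 460 / 1307 × 100 = 35.20 %

35.2 %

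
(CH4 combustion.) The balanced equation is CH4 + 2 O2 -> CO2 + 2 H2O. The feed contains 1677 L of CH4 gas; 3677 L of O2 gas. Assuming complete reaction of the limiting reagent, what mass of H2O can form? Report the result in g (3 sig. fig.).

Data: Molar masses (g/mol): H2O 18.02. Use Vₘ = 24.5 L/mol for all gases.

n(CH4) = 1677 / 24.5 = 68.45 mol
n(O2) = 3677 / 24.5 = 150.1 mol
n/ν → CH4: 68.45, O2: 75.05; CH4 is limiting.
n(H2O) = (2/1) × 68.45 = 136.9 mol
mass = 136.9 × 18.02 = 2467 g

2470 g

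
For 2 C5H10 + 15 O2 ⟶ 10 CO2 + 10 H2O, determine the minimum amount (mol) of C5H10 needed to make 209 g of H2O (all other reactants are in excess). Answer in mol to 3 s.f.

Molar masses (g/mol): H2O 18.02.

n(H2O) = 209 / 18.02 = 11.60 mol
n(C5H10) = (2/10) × 11.60 = 2.320 mol

2.32 mol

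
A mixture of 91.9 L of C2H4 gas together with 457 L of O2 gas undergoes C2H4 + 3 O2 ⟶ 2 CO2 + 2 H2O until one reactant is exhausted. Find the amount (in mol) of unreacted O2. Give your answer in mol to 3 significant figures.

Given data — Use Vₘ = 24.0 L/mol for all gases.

7.55 mol

n(C2H4) = 91.90 / 24.0 = 3.829 mol
n(O2) = 457.0 / 24.0 = 19.04 mol
n/ν → C2H4: 3.829, O2: 6.347; C2H4 is limiting.
O2 consumed = (3/1) × 3.829 = 11.49 mol
O2 remaining = 19.04 − 11.49 = 7.550 mol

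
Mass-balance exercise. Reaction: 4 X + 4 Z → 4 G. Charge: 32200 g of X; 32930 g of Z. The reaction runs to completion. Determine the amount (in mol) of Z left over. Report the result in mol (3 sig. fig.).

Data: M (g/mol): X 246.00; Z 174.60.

n(X) = 32200 / 246.00 = 130.9 mol
n(Z) = 32930 / 174.60 = 188.6 mol
n/ν → X: 32.73, Z: 47.15; X is limiting.
Z consumed = (4/4) × 130.9 = 130.9 mol
Z remaining = 188.6 − 130.9 = 57.70 mol

57.7 mol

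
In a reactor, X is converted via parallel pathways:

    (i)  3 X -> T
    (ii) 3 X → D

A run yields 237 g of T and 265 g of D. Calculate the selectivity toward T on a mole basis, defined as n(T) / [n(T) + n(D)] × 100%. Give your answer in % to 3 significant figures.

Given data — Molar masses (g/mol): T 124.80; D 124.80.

47.2 %

n(T) = 237 / 124.80 = 1.899 mol
n(D) = 265 / 124.80 = 2.123 mol
selectivity = 1.899/(1.899+2.123) × 100 = 47.22 %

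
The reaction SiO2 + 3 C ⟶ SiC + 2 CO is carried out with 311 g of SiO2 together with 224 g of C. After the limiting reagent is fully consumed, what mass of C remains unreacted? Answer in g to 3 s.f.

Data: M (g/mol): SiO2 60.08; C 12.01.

n(SiO2) = 311.0 / 60.08 = 5.176 mol
n(C) = 224.0 / 12.01 = 18.65 mol
n/ν for SiO2 = 5.176/1 = 5.176
n/ν for C = 18.65/3 = 6.217
Smallest n/ν is SiO2 → limiting reagent.
C consumed = (3/1) × 5.176 = 15.53 mol
C remaining = 18.65 − 15.53 = 3.120 mol
mass = 3.120 × 12.01 = 37.47 g

37.5 g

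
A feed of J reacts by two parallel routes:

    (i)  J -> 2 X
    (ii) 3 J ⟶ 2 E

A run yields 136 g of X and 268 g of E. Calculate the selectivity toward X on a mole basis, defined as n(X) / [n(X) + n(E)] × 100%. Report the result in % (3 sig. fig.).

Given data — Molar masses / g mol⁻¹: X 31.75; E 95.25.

60.4 %

n(X) = 136 / 31.75 = 4.283 mol
n(E) = 268 / 95.25 = 2.814 mol
selectivity = 4.283/(4.283+2.814) × 100 = 60.35 %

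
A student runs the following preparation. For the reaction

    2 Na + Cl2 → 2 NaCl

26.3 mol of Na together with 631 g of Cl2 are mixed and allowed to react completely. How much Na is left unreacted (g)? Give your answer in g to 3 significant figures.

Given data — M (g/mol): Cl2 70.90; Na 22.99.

195 g

n(Na) = 26.30 mol
n(Cl2) = 631.0 / 70.90 = 8.900 mol
n/ν → Na: 13.15, Cl2: 8.900; Cl2 is limiting.
Na consumed = (2/1) × 8.900 = 17.80 mol
Na remaining = 26.30 − 17.80 = 8.500 mol
mass = 8.500 × 22.99 = 195.4 g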